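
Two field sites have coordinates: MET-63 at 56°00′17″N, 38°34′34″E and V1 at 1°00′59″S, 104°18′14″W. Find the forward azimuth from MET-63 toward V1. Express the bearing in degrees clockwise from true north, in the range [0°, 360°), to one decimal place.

317.2°

MET-63: φ = +56.00472°, λ = +38.57611°
V1: φ = -1.01639°, λ = -104.30389°
Δλ = -142.8800°
y = sin Δλ · cos φ₂ = -0.603391
x = cos φ₁ sin φ₂ − sin φ₁ cos φ₂ cos Δλ = 0.651067
θ = atan2(y, x) = -42.8235° → 317.1765° (mod 360°)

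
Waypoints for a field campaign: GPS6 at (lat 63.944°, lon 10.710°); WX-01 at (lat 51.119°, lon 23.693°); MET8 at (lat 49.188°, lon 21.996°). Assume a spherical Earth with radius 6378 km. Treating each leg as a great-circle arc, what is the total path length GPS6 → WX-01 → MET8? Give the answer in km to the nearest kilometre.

GPS6→WX-01: c = 0.253645 rad, d = 1617.74 km
WX-01→MET8: c = 0.038675 rad, d = 246.67 km
Total = 1617.74 + 246.67 = 1864.42 km

1864 km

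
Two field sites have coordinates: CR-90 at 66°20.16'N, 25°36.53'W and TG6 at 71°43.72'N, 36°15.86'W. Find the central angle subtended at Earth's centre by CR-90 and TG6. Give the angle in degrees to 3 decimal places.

CR-90: φ = +66.33600°, λ = -25.60883°
TG6: φ = +71.72867°, λ = -36.26433°
Δφ = 5.3927°,  Δλ = -10.6555°
a = sin²(Δφ/2) + cos φ₁ cos φ₂ sin²(Δλ/2) = 0.003298
c = 2·arcsin(√a) = 0.114918 rad = 6.5843°

6.584°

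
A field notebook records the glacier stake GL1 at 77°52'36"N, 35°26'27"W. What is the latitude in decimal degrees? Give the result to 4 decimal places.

77.8767°N

77° + 52′/60 + 36″/3600 = 77 + 0.86667 + 0.01000 = 77.8767°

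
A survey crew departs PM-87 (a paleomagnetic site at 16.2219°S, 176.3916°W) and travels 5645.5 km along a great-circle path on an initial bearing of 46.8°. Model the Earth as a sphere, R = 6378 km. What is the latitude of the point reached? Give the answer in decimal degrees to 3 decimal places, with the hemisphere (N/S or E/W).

19.382°N

δ = d/R = 5645.5/6378 = 0.885152 rad
φ₂ = arcsin(sin φ₁ cos δ + cos φ₁ sin δ cos θ)
   = arcsin(-0.27936·0.63317 + 0.96019·0.77401·0.68455) = 19.38236°
λ₂ = λ₁ + atan2(sin θ sin δ cos φ₁, cos δ − sin φ₁ sin φ₂) = -139.65559°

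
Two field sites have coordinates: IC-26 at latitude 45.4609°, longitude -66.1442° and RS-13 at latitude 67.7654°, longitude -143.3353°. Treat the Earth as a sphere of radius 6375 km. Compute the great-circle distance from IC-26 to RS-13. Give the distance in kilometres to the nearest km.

4902 km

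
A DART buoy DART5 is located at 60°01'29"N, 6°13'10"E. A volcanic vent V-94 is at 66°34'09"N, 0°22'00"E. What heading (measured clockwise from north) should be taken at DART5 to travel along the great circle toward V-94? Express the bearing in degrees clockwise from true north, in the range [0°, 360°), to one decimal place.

DART5: φ = +60.02472°, λ = +6.21944°
V-94: φ = +66.56917°, λ = +0.36667°
Δλ = -5.8528°
y = sin Δλ · cos φ₂ = -0.040549
x = cos φ₁ sin φ₂ − sin φ₁ cos φ₂ cos Δλ = 0.115769
θ = atan2(y, x) = -19.3030° → 340.6970° (mod 360°)

340.7°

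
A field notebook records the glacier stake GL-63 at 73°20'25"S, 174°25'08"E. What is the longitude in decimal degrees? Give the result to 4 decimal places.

174.4189°E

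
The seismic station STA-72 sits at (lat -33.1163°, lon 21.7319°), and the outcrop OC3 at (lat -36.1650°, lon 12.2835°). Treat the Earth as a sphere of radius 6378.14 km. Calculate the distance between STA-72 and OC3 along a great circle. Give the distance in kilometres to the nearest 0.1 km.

929.0 km

Δφ = -3.0487°,  Δλ = -9.4484°
a = sin²(Δφ/2) + cos φ₁ cos φ₂ sin²(Δλ/2) = 0.005294
c = 2·arcsin(√a) = 0.145652 rad = 8.3452°
d = R·c = 6378.14 × 0.145652 = 929.0 km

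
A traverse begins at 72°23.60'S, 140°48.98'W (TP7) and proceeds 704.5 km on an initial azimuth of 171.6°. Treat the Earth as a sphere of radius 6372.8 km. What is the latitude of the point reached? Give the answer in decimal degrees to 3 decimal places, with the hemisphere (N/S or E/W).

78.623°S

TP7: φ = -72.39333°, λ = -140.81633°
δ = d/R = 704.5/6372.8 = 0.110548 rad
φ₂ = arcsin(sin φ₁ cos δ + cos φ₁ sin δ cos θ)
   = arcsin(-0.95316·0.99390 + 0.30248·0.11032·-0.98927) = -78.62281°
λ₂ = λ₁ + atan2(sin θ sin δ cos φ₁, cos δ − sin φ₁ sin φ₂) = -136.13016°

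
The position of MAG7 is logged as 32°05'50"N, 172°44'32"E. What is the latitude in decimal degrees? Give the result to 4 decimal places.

32.0972°N

32° + 5′/60 + 50″/3600 = 32 + 0.08333 + 0.01389 = 32.0972°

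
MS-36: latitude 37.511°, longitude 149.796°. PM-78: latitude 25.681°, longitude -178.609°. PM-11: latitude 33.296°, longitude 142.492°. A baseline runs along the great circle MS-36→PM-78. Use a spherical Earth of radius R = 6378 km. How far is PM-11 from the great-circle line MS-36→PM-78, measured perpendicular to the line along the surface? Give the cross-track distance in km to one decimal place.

600.6 km

δ₁₃ = central angle MS-36→PM-11 = 0.127245 rad  (haversine)
θ₁₃ = bearing MS-36→PM-11 = 236.863°,  θ₁₂ = bearing MS-36→PM-78 = 104.677°
dₓₜ = R·arcsin(sin δ₁₃ · sin(θ₁₃ − θ₁₂)) = 6378·arcsin(0.12690·sin(132.186°)) = 600.611 km
|dₓₜ| = 600.611 km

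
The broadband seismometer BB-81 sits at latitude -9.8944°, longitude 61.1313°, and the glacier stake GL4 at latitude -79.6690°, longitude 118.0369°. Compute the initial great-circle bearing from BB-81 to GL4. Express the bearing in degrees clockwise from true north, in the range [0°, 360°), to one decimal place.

Δλ = 56.9056°
y = sin Δλ · cos φ₂ = 0.150241
x = cos φ₁ sin φ₂ − sin φ₁ cos φ₂ cos Δλ = -0.952329
θ = atan2(y, x) = 171.0348° → 171.0348° (mod 360°)

171.0°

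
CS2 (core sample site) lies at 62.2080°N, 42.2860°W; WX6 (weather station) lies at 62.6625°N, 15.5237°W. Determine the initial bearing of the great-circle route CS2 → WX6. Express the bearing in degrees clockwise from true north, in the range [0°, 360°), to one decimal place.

Δλ = 26.7623°
y = sin Δλ · cos φ₂ = 0.206787
x = cos φ₁ sin φ₂ − sin φ₁ cos φ₂ cos Δλ = 0.051450
θ = atan2(y, x) = 76.0282° → 76.0282° (mod 360°)

76.0°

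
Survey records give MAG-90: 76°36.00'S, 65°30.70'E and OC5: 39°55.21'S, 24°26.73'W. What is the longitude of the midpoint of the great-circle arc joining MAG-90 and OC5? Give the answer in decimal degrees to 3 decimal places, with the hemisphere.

MAG-90: φ = -76.60000°, λ = +65.51167°
OC5: φ = -39.92017°, λ = -24.44550°
Bx = cos φ₂ cos Δλ = 0.000573,  By = cos φ₂ sin Δλ = -0.766939
φₘ = atan2(sin φ₁ + sin φ₂, √((cos φ₁ + Bx)² + By²)) = -63.60251°
λₘ = λ₁ + atan2(By, cos φ₁ + Bx) = -7.63572°

7.636°W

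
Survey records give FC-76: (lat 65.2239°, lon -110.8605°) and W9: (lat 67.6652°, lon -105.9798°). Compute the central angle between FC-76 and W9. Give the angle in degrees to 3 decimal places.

3.123°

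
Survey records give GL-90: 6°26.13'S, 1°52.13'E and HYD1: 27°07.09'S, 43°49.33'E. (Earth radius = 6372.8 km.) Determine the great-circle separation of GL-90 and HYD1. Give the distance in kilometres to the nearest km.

GL-90: φ = -6.43550°, λ = +1.86883°
HYD1: φ = -27.11817°, λ = +43.82217°
Δφ = -20.6827°,  Δλ = 41.9533°
a = sin²(Δφ/2) + cos φ₁ cos φ₂ sin²(Δλ/2) = 0.145573
c = 2·arcsin(√a) = 0.782923 rad = 44.8582°
d = R·c = 6372.8 × 0.782923 = 4989.4 km

4989 km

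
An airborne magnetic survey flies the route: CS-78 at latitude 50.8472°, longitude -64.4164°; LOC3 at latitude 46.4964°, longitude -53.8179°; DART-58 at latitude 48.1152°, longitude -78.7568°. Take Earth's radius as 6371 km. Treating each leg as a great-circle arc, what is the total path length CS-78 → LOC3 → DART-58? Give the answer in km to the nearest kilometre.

CS-78→LOC3: c = 0.143628 rad, d = 915.05 km
LOC3→DART-58: c = 0.295190 rad, d = 1880.66 km
Total = 915.05 + 1880.66 = 2795.71 km

2796 km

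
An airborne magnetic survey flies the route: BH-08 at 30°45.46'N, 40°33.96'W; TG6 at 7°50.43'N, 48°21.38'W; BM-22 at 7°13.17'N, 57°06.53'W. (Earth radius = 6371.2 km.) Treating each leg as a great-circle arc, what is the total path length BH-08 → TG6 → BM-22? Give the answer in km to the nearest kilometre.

BH-08: φ = +30.75767°, λ = -40.56600°
TG6: φ = +7.84050°, λ = -48.35633°
BM-22: φ = +7.21950°, λ = -57.10883°
BH-08→TG6: c = 0.419698 rad, d = 2673.98 km
TG6→BM-22: c = 0.151827 rad, d = 967.32 km
Total = 2673.98 + 967.32 = 3641.30 km

3641 km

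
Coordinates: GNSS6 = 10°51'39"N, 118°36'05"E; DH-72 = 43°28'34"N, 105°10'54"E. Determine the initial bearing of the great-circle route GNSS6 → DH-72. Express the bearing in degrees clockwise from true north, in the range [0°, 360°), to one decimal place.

342.8°

GNSS6: φ = +10.86083°, λ = +118.60139°
DH-72: φ = +43.47611°, λ = +105.18167°
Δλ = -13.4197°
y = sin Δλ · cos φ₂ = -0.168413
x = cos φ₁ sin φ₂ − sin φ₁ cos φ₂ cos Δλ = 0.542729
θ = atan2(y, x) = -17.2396° → 342.7604° (mod 360°)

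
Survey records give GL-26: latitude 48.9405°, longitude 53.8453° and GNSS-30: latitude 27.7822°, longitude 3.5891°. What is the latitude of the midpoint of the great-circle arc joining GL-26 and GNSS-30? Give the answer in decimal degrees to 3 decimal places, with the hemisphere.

Bx = cos φ₂ cos Δλ = 0.565655,  By = cos φ₂ sin Δλ = -0.680275
φₘ = atan2(sin φ₁ + sin φ₂, √((cos φ₁ + Bx)² + By²)) = 41.09283°
λₘ = λ₁ + atan2(By, cos φ₁ + Bx) = 24.75094°

41.093°N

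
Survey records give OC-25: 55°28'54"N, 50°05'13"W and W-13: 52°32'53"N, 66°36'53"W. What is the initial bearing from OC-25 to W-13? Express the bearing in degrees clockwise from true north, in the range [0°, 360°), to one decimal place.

OC-25: φ = +55.48167°, λ = -50.08694°
W-13: φ = +52.54806°, λ = -66.61472°
Δλ = -16.5278°
y = sin Δλ · cos φ₂ = -0.172991
x = cos φ₁ sin φ₂ − sin φ₁ cos φ₂ cos Δλ = -0.030477
θ = atan2(y, x) = -99.9916° → 260.0084° (mod 360°)

260.0°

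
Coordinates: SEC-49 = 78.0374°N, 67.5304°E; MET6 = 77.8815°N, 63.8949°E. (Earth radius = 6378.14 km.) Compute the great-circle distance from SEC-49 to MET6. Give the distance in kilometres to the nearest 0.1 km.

86.2 km

Δφ = -0.1559°,  Δλ = -3.6355°
a = sin²(Δφ/2) + cos φ₁ cos φ₂ sin²(Δλ/2) = 0.000046
c = 2·arcsin(√a) = 0.013511 rad = 0.7741°
d = R·c = 6378.14 × 0.013511 = 86.2 km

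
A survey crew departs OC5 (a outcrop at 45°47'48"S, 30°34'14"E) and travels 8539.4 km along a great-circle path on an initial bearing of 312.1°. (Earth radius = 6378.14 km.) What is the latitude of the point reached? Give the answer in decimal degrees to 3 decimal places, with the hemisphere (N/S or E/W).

OC5: φ = -45.79667°, λ = +30.57056°
δ = d/R = 8539.4/6378.14 = 1.338854 rad
φ₂ = arcsin(sin φ₁ cos δ + cos φ₁ sin δ cos θ)
   = arcsin(-0.71687·0.22987 + 0.69721·0.97322·0.67043) = 16.86536°
λ₂ = λ₁ + atan2(sin θ sin δ cos φ₁, cos δ − sin φ₁ sin φ₂) = -18.41650°

16.865°N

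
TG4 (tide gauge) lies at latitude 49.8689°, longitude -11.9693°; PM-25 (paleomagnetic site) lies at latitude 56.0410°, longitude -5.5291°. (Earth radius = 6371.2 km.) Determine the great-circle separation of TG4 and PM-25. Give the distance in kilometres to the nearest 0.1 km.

809.9 km

Δφ = 6.1721°,  Δλ = 6.4402°
a = sin²(Δφ/2) + cos φ₁ cos φ₂ sin²(Δλ/2) = 0.004034
c = 2·arcsin(√a) = 0.127118 rad = 7.2833°
d = R·c = 6371.2 × 0.127118 = 809.9 km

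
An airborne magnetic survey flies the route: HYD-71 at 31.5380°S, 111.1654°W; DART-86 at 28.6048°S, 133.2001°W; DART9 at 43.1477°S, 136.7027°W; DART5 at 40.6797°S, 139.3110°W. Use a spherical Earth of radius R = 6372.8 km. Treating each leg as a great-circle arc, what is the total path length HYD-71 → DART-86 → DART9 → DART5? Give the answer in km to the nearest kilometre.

4139 km

HYD-71→DART-86: c = 0.336142 rad, d = 2142.17 km
DART-86→DART9: c = 0.258544 rad, d = 1647.65 km
DART9→DART5: c = 0.054794 rad, d = 349.19 km
Total = 2142.17 + 1647.65 + 349.19 = 4139.00 km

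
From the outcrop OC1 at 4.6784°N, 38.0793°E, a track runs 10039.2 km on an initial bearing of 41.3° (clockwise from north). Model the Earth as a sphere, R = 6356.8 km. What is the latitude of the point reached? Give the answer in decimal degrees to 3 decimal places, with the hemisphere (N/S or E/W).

δ = d/R = 10039.2/6356.8 = 1.579285 rad
φ₂ = arcsin(sin φ₁ cos δ + cos φ₁ sin δ cos θ)
   = arcsin(0.08156·-0.00849 + 0.99667·0.99996·0.75126) = 48.42103°
λ₂ = λ₁ + atan2(sin θ sin δ cos φ₁, cos δ − sin φ₁ sin φ₂) = 134.11081°

48.421°N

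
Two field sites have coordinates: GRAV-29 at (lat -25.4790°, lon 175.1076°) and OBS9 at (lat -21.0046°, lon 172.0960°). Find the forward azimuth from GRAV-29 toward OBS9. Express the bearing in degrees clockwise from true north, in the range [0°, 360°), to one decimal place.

327.7°

Δλ = -3.0116°
y = sin Δλ · cos φ₂ = -0.049047
x = cos φ₁ sin φ₂ − sin φ₁ cos φ₂ cos Δλ = 0.077459
θ = atan2(y, x) = -32.3420° → 327.6580° (mod 360°)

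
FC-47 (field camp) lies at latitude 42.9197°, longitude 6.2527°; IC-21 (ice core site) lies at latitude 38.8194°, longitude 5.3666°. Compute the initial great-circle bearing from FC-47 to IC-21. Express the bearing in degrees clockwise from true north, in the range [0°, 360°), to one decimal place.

Δλ = -0.8861°
y = sin Δλ · cos φ₂ = -0.012049
x = cos φ₁ sin φ₂ − sin φ₁ cos φ₂ cos Δλ = -0.071439
θ = atan2(y, x) = -170.4266° → 189.5734° (mod 360°)

189.6°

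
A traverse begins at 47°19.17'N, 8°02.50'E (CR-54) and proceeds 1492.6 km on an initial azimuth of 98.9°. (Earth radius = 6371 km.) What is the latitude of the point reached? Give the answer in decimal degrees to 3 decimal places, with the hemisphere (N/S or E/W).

43.687°N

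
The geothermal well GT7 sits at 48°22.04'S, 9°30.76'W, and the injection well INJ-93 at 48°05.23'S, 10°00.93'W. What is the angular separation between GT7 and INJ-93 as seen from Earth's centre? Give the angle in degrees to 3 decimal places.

GT7: φ = -48.36733°, λ = -9.51267°
INJ-93: φ = -48.08717°, λ = -10.01550°
Δφ = 0.2802°,  Δλ = -0.5028°
a = sin²(Δφ/2) + cos φ₁ cos φ₂ sin²(Δλ/2) = 0.000015
c = 2·arcsin(√a) = 0.007622 rad = 0.4367°

0.437°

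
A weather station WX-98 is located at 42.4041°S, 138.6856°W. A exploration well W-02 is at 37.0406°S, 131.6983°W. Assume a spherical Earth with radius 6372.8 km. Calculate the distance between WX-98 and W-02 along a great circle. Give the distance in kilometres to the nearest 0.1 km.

843.9 km

Δφ = 5.3635°,  Δλ = 6.9873°
a = sin²(Δφ/2) + cos φ₁ cos φ₂ sin²(Δλ/2) = 0.004378
c = 2·arcsin(√a) = 0.132427 rad = 7.5875°
d = R·c = 6372.8 × 0.132427 = 843.9 km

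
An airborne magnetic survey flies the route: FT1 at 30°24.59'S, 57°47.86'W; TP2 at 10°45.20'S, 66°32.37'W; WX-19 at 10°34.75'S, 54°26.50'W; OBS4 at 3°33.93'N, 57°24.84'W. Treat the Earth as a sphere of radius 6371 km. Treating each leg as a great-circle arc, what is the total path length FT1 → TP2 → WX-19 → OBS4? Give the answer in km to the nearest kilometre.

5294 km

FT1: φ = -30.40983°, λ = -57.79767°
TP2: φ = -10.75333°, λ = -66.53950°
WX-19: φ = -10.57917°, λ = -54.44167°
OBS4: φ = +3.56550°, λ = -57.41400°
FT1→TP2: c = 0.371226 rad, d = 2365.08 km
TP2→WX-19: c = 0.207508 rad, d = 1322.03 km
WX-19→OBS4: c = 0.252216 rad, d = 1606.86 km
Total = 2365.08 + 1322.03 + 1606.86 = 5293.97 km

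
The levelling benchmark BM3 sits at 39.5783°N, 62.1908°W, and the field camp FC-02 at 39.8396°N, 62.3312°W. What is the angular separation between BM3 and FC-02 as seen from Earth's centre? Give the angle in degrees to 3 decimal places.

Δφ = 0.2613°,  Δλ = -0.1404°
a = sin²(Δφ/2) + cos φ₁ cos φ₂ sin²(Δλ/2) = 0.000006
c = 2·arcsin(√a) = 0.004935 rad = 0.2827°

0.283°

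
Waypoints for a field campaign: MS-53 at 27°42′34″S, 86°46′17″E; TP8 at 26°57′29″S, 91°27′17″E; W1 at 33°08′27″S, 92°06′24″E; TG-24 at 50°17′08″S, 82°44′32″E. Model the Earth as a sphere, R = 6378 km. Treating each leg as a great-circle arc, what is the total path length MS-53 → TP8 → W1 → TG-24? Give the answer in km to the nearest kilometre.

3219 km

MS-53: φ = -27.70944°, λ = +86.77139°
TP8: φ = -26.95806°, λ = +91.45472°
W1: φ = -33.14083°, λ = +92.10667°
TG-24: φ = -50.28556°, λ = +82.74222°
MS-53→TP8: c = 0.073783 rad, d = 470.59 km
TP8→W1: c = 0.108358 rad, d = 691.10 km
W1→TG-24: c = 0.322541 rad, d = 2057.16 km
Total = 470.59 + 691.10 + 2057.16 = 3218.85 km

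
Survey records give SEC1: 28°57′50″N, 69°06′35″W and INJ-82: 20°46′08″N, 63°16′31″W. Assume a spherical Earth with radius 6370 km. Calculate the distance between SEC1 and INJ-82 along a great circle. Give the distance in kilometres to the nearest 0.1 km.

1084.2 km

SEC1: φ = +28.96389°, λ = -69.10972°
INJ-82: φ = +20.76889°, λ = -63.27528°
Δφ = -8.1950°,  Δλ = 5.8344°
a = sin²(Δφ/2) + cos φ₁ cos φ₂ sin²(Δλ/2) = 0.007225
c = 2·arcsin(√a) = 0.170200 rad = 9.7518°
d = R·c = 6370 × 0.170200 = 1084.2 km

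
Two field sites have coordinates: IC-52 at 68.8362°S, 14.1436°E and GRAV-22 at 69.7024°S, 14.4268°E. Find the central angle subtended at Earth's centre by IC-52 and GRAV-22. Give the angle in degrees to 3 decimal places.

0.872°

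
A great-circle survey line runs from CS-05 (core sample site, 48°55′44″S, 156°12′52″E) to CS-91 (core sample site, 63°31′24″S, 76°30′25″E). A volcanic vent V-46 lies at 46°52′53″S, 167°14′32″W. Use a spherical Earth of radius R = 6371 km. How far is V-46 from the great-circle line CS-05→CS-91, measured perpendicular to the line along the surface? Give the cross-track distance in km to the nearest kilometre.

CS-05: φ = -48.92889°, λ = +156.21444°
CS-91: φ = -63.52333°, λ = +76.50694°
V-46: φ = -46.88139°, λ = -167.24222°
δ₁₃ = central angle CS-05→V-46 = 0.424903 rad  (haversine)
θ₁₃ = bearing CS-05→V-46 = 99.153°,  θ₁₂ = bearing CS-05→CS-91 = 219.718°
dₓₜ = R·arcsin(sin δ₁₃ · sin(θ₁₃ − θ₁₂)) = 6371·arcsin(0.41223·sin(-120.565°)) = -2311.819 km
|dₓₜ| = 2311.819 km

2312 km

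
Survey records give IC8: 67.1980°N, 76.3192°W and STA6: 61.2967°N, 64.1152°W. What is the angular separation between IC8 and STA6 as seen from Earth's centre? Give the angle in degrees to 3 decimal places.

7.906°

Δφ = -5.9013°,  Δλ = 12.2040°
a = sin²(Δφ/2) + cos φ₁ cos φ₂ sin²(Δλ/2) = 0.004753
c = 2·arcsin(√a) = 0.137992 rad = 7.9064°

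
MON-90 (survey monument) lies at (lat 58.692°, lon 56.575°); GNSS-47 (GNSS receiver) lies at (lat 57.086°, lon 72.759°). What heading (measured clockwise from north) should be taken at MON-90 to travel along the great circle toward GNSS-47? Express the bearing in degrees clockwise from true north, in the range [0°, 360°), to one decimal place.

93.6°

Δλ = 16.1840°
y = sin Δλ · cos φ₂ = 0.151452
x = cos φ₁ sin φ₂ − sin φ₁ cos φ₂ cos Δλ = -0.009629
θ = atan2(y, x) = 93.6377° → 93.6377° (mod 360°)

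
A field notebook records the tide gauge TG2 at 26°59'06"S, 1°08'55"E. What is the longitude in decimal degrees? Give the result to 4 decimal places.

1.1486°E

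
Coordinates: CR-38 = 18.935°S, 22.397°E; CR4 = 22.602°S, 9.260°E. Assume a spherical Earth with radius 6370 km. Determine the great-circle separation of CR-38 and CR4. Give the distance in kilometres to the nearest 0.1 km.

Δφ = -3.6670°,  Δλ = -13.1370°
a = sin²(Δφ/2) + cos φ₁ cos φ₂ sin²(Δλ/2) = 0.012450
c = 2·arcsin(√a) = 0.223628 rad = 12.8129°
d = R·c = 6370 × 0.223628 = 1424.5 km

1424.5 km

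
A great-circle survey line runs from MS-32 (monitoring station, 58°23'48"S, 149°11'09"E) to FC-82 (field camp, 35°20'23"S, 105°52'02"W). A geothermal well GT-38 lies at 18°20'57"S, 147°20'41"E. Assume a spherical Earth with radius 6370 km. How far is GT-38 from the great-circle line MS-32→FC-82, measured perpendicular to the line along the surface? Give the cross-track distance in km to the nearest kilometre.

3577 km

MS-32: φ = -58.39667°, λ = +149.18583°
FC-82: φ = -35.33972°, λ = -105.86722°
GT-38: φ = -18.34917°, λ = +147.34472°
δ₁₃ = central angle MS-32→GT-38 = 0.699360 rad  (haversine)
θ₁₃ = bearing MS-32→GT-38 = 357.285°,  θ₁₂ = bearing MS-32→FC-82 = 121.465°
dₓₜ = R·arcsin(sin δ₁₃ · sin(θ₁₃ − θ₁₂)) = 6370·arcsin(0.64373·sin(235.820°)) = -3577.378 km
|dₓₜ| = 3577.378 km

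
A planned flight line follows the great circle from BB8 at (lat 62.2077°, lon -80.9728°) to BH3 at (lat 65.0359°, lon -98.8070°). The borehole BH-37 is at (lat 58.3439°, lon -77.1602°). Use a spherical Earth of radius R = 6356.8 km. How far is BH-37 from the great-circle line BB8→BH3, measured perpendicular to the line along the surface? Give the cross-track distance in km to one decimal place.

271.8 km

δ₁₃ = central angle BB8→BH-37 = 0.075044 rad  (haversine)
θ₁₃ = bearing BB8→BH-37 = 152.260°,  θ₁₂ = bearing BB8→BH3 = 297.498°
dₓₜ = R·arcsin(sin δ₁₃ · sin(θ₁₃ − θ₁₂)) = 6356.8·arcsin(0.07497·sin(-145.238°)) = -271.823 km
|dₓₜ| = 271.823 km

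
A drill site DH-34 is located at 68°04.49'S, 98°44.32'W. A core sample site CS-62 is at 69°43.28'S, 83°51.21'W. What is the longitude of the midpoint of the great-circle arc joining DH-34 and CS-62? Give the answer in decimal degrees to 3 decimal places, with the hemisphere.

DH-34: φ = -68.07483°, λ = -98.73867°
CS-62: φ = -69.72133°, λ = -83.85350°
Bx = cos φ₂ cos Δλ = 0.334956,  By = cos φ₂ sin Δλ = 0.089032
φₘ = atan2(sin φ₁ + sin φ₂, √((cos φ₁ + Bx)² + By²)) = -69.06017°
λₘ = λ₁ + atan2(By, cos φ₁ + Bx) = -91.57478°

91.575°W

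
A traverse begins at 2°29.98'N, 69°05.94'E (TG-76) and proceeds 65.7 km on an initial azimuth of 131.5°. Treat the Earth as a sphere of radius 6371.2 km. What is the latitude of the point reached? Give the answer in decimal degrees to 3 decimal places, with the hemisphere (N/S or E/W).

TG-76: φ = +2.49967°, λ = +69.09900°
δ = d/R = 65.7/6371.2 = 0.010312 rad
φ₂ = arcsin(sin φ₁ cos δ + cos φ₁ sin δ cos θ)
   = arcsin(0.04361·0.99995 + 0.99905·0.01031·-0.66262) = 2.10810°
λ₂ = λ₁ + atan2(sin θ sin δ cos φ₁, cos δ − sin φ₁ sin φ₂) = 69.54181°

2.108°N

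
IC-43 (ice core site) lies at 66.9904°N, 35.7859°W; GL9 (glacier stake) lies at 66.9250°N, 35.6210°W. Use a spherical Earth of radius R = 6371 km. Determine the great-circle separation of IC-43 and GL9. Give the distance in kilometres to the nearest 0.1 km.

10.2 km

Δφ = -0.0654°,  Δλ = 0.1649°
a = sin²(Δφ/2) + cos φ₁ cos φ₂ sin²(Δλ/2) = 0.000001
c = 2·arcsin(√a) = 0.001604 rad = 0.0919°
d = R·c = 6371 × 0.001604 = 10.2 km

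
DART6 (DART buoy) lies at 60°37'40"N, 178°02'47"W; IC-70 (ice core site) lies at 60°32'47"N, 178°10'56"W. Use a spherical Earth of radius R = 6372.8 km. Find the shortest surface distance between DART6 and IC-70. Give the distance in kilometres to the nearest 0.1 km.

11.7 km

DART6: φ = +60.62778°, λ = -178.04639°
IC-70: φ = +60.54639°, λ = -178.18222°
Δφ = -0.0814°,  Δλ = -0.1358°
a = sin²(Δφ/2) + cos φ₁ cos φ₂ sin²(Δλ/2) = 0.000001
c = 2·arcsin(√a) = 0.001837 rad = 0.1052°
d = R·c = 6372.8 × 0.001837 = 11.7 km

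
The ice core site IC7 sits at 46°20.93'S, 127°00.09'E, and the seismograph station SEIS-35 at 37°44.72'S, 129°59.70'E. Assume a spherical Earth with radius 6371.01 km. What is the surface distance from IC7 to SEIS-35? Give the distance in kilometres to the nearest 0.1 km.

IC7: φ = -46.34883°, λ = +127.00150°
SEIS-35: φ = -37.74533°, λ = +129.99500°
Δφ = 8.6035°,  Δλ = 2.9935°
a = sin²(Δφ/2) + cos φ₁ cos φ₂ sin²(Δλ/2) = 0.005999
c = 2·arcsin(√a) = 0.155059 rad = 8.8842°
d = R·c = 6371.01 × 0.155059 = 987.9 km

987.9 km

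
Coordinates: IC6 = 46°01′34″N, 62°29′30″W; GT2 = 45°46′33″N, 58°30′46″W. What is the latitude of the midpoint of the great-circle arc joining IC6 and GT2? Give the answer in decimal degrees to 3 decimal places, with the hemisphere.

IC6: φ = +46.02611°, λ = -62.49167°
GT2: φ = +45.77583°, λ = -58.51278°
Bx = cos φ₂ cos Δλ = 0.695786,  By = cos φ₂ sin Δλ = 0.048397
φₘ = atan2(sin φ₁ + sin φ₂, √((cos φ₁ + Bx)² + By²)) = 45.91824°
λₘ = λ₁ + atan2(By, cos φ₁ + Bx) = -60.49774°

45.918°N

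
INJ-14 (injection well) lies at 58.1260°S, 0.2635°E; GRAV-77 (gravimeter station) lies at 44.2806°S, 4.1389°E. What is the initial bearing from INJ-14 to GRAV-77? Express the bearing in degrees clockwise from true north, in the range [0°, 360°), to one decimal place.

Δλ = 3.8754°
y = sin Δλ · cos φ₂ = 0.048387
x = cos φ₁ sin φ₂ − sin φ₁ cos φ₂ cos Δλ = 0.237913
θ = atan2(y, x) = 11.4962° → 11.4962° (mod 360°)

11.5°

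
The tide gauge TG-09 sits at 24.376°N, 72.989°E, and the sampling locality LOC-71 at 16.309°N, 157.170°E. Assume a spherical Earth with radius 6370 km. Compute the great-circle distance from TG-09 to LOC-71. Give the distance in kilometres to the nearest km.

Δφ = -8.0670°,  Δλ = 84.1810°
a = sin²(Δφ/2) + cos φ₁ cos φ₂ sin²(Δλ/2) = 0.397734
c = 2·arcsin(√a) = 1.364811 rad = 78.1979°
d = R·c = 6370 × 1.364811 = 8693.8 km

8694 km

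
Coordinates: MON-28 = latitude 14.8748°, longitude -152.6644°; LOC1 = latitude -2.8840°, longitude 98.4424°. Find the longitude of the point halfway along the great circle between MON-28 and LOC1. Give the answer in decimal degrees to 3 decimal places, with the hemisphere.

Bx = cos φ₂ cos Δλ = -0.323395,  By = cos φ₂ sin Δλ = -0.944925
φₘ = atan2(sin φ₁ + sin φ₂, √((cos φ₁ + Bx)² + By²)) = 10.23569°
λₘ = λ₁ + atan2(By, cos φ₁ + Bx) = 151.57388°

151.574°E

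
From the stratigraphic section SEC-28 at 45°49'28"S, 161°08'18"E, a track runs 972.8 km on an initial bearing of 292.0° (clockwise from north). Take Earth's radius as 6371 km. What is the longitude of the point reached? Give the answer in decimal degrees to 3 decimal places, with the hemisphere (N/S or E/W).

150.199°E

SEC-28: φ = -45.82444°, λ = +161.13833°
δ = d/R = 972.8/6371 = 0.152692 rad
φ₂ = arcsin(sin φ₁ cos δ + cos φ₁ sin δ cos θ)
   = arcsin(-0.71721·0.98837 + 0.69686·0.15210·0.37461) = -42.00213°
λ₂ = λ₁ + atan2(sin θ sin δ cos φ₁, cos δ − sin φ₁ sin φ₂) = 150.19881°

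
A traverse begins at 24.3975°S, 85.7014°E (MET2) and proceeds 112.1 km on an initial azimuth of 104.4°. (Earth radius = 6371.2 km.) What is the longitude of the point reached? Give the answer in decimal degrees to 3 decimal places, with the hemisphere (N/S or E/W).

86.776°E

δ = d/R = 112.1/6371.2 = 0.017595 rad
φ₂ = arcsin(sin φ₁ cos δ + cos φ₁ sin δ cos θ)
   = arcsin(-0.41306·0.99985 + 0.91070·0.01759·-0.24869) = -24.64441°
λ₂ = λ₁ + atan2(sin θ sin δ cos φ₁, cos δ − sin φ₁ sin φ₂) = 86.77570°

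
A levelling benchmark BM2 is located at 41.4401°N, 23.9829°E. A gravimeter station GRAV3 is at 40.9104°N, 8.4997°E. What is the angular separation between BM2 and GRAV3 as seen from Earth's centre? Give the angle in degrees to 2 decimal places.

Δφ = -0.5297°,  Δλ = -15.4832°
a = sin²(Δφ/2) + cos φ₁ cos φ₂ sin²(Δλ/2) = 0.010301
c = 2·arcsin(√a) = 0.203343 rad = 11.6507°

11.65°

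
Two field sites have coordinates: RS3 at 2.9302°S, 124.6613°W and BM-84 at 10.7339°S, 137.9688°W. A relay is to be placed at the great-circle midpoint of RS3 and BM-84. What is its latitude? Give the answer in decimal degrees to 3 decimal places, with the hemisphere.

Bx = cos φ₂ cos Δλ = 0.956121,  By = cos φ₂ sin Δλ = -0.226150
φₘ = atan2(sin φ₁ + sin φ₂, √((cos φ₁ + Bx)² + By²)) = -6.87793°
λₘ = λ₁ + atan2(By, cos φ₁ + Bx) = -131.26043°

6.878°S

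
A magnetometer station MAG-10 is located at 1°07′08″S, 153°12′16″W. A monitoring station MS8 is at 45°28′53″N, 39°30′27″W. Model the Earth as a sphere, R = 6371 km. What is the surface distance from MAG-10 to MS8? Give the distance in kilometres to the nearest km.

MAG-10: φ = -1.11889°, λ = -153.20444°
MS8: φ = +45.48139°, λ = -39.50750°
Δφ = 46.6003°,  Δλ = 113.6969°
a = sin²(Δφ/2) + cos φ₁ cos φ₂ sin²(Δλ/2) = 0.647829
c = 2·arcsin(√a) = 1.870940 rad = 107.1970°
d = R·c = 6371 × 1.870940 = 11919.8 km

11920 km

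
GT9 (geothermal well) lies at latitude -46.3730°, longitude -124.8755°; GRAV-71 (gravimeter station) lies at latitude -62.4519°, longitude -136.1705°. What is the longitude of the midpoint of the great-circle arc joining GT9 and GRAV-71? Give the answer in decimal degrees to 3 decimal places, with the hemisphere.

129.405°W

Bx = cos φ₂ cos Δλ = 0.453535,  By = cos φ₂ sin Δλ = -0.090584
φₘ = atan2(sin φ₁ + sin φ₂, √((cos φ₁ + Bx)² + By²)) = -54.53912°
λₘ = λ₁ + atan2(By, cos φ₁ + Bx) = -129.40483°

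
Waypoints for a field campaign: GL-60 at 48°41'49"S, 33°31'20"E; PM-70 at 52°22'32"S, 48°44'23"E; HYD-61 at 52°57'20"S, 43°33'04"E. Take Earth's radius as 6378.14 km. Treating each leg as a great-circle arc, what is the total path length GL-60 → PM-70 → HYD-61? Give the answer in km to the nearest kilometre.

1505 km

GL-60: φ = -48.69694°, λ = +33.52222°
PM-70: φ = -52.37556°, λ = +48.73972°
HYD-61: φ = -52.95556°, λ = +43.55111°
GL-60→PM-70: c = 0.180183 rad, d = 1149.23 km
PM-70→HYD-61: c = 0.055833 rad, d = 356.11 km
Total = 1149.23 + 356.11 = 1505.34 km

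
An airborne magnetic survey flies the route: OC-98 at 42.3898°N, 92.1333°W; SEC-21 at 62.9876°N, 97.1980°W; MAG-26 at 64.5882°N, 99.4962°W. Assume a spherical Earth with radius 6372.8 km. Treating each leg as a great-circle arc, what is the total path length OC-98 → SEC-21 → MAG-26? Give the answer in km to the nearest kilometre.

2525 km

OC-98→SEC-21: c = 0.363204 rad, d = 2314.63 km
SEC-21→MAG-26: c = 0.033075 rad, d = 210.78 km
Total = 2314.63 + 210.78 = 2525.41 km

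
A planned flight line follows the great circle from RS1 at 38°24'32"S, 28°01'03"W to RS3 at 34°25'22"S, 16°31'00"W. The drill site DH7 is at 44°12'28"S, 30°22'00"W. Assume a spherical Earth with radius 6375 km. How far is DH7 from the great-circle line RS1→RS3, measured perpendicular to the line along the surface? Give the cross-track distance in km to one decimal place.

RS1: φ = -38.40889°, λ = -28.01750°
RS3: φ = -34.42278°, λ = -16.51667°
DH7: φ = -44.20778°, λ = -30.36667°
δ₁₃ = central angle RS1→DH7 = 0.105779 rad  (haversine)
θ₁₃ = bearing RS1→DH7 = 196.158°,  θ₁₂ = bearing RS1→RS3 = 70.196°
dₓₜ = R·arcsin(sin δ₁₃ · sin(θ₁₃ − θ₁₂)) = 6375·arcsin(0.10558·sin(125.962°)) = 545.466 km
|dₓₜ| = 545.466 km

545.5 km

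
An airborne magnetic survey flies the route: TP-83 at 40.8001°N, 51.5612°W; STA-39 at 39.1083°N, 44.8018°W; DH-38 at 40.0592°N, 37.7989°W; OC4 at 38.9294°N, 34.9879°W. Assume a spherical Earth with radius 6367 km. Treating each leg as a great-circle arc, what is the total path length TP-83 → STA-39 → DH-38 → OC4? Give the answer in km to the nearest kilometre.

1486 km

TP-83→STA-39: c = 0.095102 rad, d = 605.51 km
STA-39→DH-38: c = 0.095621 rad, d = 608.82 km
DH-38→OC4: c = 0.042684 rad, d = 271.77 km
Total = 605.51 + 608.82 + 271.77 = 1486.10 km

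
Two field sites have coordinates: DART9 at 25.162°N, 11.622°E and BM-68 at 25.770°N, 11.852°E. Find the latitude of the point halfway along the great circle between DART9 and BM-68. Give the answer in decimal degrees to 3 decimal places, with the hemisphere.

25.466°N

Bx = cos φ₂ cos Δλ = 0.900539,  By = cos φ₂ sin Δλ = 0.003615
φₘ = atan2(sin φ₁ + sin φ₂, √((cos φ₁ + Bx)² + By²)) = 25.46604°
λₘ = λ₁ + atan2(By, cos φ₁ + Bx) = 11.73671°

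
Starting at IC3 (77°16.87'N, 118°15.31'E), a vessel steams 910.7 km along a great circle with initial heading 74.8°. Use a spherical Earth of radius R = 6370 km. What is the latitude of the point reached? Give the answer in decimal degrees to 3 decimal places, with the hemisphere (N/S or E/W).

76.839°N

IC3: φ = +77.28117°, λ = +118.25517°
δ = d/R = 910.7/6370 = 0.142967 rad
φ₂ = arcsin(sin φ₁ cos δ + cos φ₁ sin δ cos θ)
   = arcsin(0.97546·0.98980 + 0.22017·0.14248·0.26219) = 76.83920°
λ₂ = λ₁ + atan2(sin θ sin δ cos φ₁, cos δ − sin φ₁ sin φ₂) = 155.40403°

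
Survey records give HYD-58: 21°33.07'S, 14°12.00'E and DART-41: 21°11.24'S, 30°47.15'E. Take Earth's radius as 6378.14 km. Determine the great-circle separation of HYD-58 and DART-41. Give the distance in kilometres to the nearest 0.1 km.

HYD-58: φ = -21.55117°, λ = +14.20000°
DART-41: φ = -21.18733°, λ = +30.78583°
Δφ = 0.3638°,  Δλ = 16.5858°
a = sin²(Δφ/2) + cos φ₁ cos φ₂ sin²(Δλ/2) = 0.018051
c = 2·arcsin(√a) = 0.269525 rad = 15.4426°
d = R·c = 6378.14 × 0.269525 = 1719.1 km

1719.1 km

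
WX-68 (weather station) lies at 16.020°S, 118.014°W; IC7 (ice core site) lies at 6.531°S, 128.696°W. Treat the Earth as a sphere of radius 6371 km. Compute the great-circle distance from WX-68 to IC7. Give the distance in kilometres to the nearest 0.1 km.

1570.5 km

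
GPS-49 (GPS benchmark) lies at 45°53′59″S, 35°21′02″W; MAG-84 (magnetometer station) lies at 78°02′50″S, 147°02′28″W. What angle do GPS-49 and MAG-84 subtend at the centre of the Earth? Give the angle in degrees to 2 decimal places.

GPS-49: φ = -45.89972°, λ = -35.35056°
MAG-84: φ = -78.04722°, λ = -147.04111°
Δφ = -32.1475°,  Δλ = -111.6906°
a = sin²(Δφ/2) + cos φ₁ cos φ₂ sin²(Δλ/2) = 0.175358
c = 2·arcsin(√a) = 0.864153 rad = 49.5123°

49.51°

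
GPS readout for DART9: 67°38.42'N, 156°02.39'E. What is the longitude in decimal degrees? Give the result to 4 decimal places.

156.0398°E

156° + 2.39′/60 = 156 + 0.03983 = 156.0398°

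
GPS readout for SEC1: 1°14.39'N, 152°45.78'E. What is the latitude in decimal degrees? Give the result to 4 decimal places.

1.2398°N

1° + 14.39′/60 = 1 + 0.23983 = 1.2398°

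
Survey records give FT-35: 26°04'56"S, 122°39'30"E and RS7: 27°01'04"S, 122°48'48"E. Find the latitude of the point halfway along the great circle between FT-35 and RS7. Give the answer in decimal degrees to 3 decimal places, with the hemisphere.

FT-35: φ = -26.08222°, λ = +122.65833°
RS7: φ = -27.01778°, λ = +122.81333°
Bx = cos φ₂ cos Δλ = 0.890862,  By = cos φ₂ sin Δλ = 0.002410
φₘ = atan2(sin φ₁ + sin φ₂, √((cos φ₁ + Bx)² + By²)) = -26.55002°
λₘ = λ₁ + atan2(By, cos φ₁ + Bx) = 122.73552°

26.550°S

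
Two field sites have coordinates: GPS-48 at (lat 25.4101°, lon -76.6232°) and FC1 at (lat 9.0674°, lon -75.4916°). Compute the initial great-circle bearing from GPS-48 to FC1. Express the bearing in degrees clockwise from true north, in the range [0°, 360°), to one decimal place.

176.0°

Δλ = 1.1316°
y = sin Δλ · cos φ₂ = 0.019502
x = cos φ₁ sin φ₂ − sin φ₁ cos φ₂ cos Δλ = -0.281299
θ = atan2(y, x) = 176.0341° → 176.0341° (mod 360°)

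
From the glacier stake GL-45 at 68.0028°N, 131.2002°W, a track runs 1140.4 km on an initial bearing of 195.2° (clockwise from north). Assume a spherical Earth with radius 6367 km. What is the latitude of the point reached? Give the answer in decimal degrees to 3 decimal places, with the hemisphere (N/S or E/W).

δ = d/R = 1140.4/6367 = 0.179111 rad
φ₂ = arcsin(sin φ₁ cos δ + cos φ₁ sin δ cos θ)
   = arcsin(0.92720·0.98400 + 0.37456·0.17815·-0.96502) = 57.99196°
λ₂ = λ₁ + atan2(sin θ sin δ cos φ₁, cos δ − sin φ₁ sin φ₂) = -136.25602°

57.992°N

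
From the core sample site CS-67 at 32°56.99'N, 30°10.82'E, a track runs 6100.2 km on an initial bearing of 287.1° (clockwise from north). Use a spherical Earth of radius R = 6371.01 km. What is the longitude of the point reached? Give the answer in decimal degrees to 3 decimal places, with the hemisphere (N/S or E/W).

35.562°W

CS-67: φ = +32.94983°, λ = +30.18033°
δ = d/R = 6100.2/6371.01 = 0.957493 rad
φ₂ = arcsin(sin φ₁ cos δ + cos φ₁ sin δ cos θ)
   = arcsin(0.54390·0.57557 + 0.83915·0.81775·0.29404) = 30.98612°
λ₂ = λ₁ + atan2(sin θ sin δ cos φ₁, cos δ − sin φ₁ sin φ₂) = -35.56231°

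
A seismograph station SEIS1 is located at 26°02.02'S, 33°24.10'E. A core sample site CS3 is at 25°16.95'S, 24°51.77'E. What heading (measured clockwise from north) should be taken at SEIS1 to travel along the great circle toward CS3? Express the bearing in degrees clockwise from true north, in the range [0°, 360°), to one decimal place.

SEIS1: φ = -26.03367°, λ = +33.40167°
CS3: φ = -25.28250°, λ = +24.86283°
Δλ = -8.5388°
y = sin Δλ · cos φ₂ = -0.134257
x = cos φ₁ sin φ₂ − sin φ₁ cos φ₂ cos Δλ = 0.008711
θ = atan2(y, x) = -86.2877° → 273.7123° (mod 360°)

273.7°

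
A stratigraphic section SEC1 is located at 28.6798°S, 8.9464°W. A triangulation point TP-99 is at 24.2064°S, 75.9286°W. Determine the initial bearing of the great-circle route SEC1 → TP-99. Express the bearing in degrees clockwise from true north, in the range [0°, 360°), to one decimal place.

Δλ = -66.9822°
y = sin Δλ · cos φ₂ = -0.839458
x = cos φ₁ sin φ₂ − sin φ₁ cos φ₂ cos Δλ = -0.188566
θ = atan2(y, x) = -102.6601° → 257.3399° (mod 360°)

257.3°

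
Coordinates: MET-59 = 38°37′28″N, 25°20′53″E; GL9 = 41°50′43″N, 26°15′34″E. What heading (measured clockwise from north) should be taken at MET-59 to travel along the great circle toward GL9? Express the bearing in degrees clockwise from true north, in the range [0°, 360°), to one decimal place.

11.9°

MET-59: φ = +38.62444°, λ = +25.34806°
GL9: φ = +41.84528°, λ = +26.25944°
Δλ = 0.9114°
y = sin Δλ · cos φ₂ = 0.011849
x = cos φ₁ sin φ₂ − sin φ₁ cos φ₂ cos Δλ = 0.056243
θ = atan2(y, x) = 11.8969° → 11.8969° (mod 360°)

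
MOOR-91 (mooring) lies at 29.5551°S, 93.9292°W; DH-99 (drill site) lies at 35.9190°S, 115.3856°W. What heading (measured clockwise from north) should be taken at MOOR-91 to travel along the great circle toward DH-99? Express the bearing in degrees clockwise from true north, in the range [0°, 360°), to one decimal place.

244.9°

Δλ = -21.4564°
y = sin Δλ · cos φ₂ = -0.296237
x = cos φ₁ sin φ₂ − sin φ₁ cos φ₂ cos Δλ = -0.138527
θ = atan2(y, x) = -115.0619° → 244.9381° (mod 360°)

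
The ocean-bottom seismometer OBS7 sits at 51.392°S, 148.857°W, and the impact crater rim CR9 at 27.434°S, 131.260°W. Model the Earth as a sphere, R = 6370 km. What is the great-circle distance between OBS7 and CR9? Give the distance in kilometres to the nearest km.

Δφ = 23.9580°,  Δλ = 17.5970°
a = sin²(Δφ/2) + cos φ₁ cos φ₂ sin²(Δλ/2) = 0.056036
c = 2·arcsin(√a) = 0.477975 rad = 27.3859°
d = R·c = 6370 × 0.477975 = 3044.7 km

3045 km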